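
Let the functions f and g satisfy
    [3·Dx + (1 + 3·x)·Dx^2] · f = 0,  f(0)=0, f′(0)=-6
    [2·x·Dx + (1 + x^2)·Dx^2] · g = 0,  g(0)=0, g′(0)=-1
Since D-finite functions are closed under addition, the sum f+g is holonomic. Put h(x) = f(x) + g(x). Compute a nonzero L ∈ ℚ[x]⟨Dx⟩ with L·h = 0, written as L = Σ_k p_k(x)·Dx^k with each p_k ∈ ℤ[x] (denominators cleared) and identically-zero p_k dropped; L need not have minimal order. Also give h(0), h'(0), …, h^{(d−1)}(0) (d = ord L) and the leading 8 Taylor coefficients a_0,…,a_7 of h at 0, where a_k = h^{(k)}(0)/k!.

f: a_k = 0, -6, 9, -18, 81/2, -486/5, 243, -4374/7, …
g: a_k = 0, -1, 0, 1/3, 0, -1/5, 0, 1/7, …
Weyl lclm of L_f,L_g ⇒ L₀ (ord ≤ 4).
L = (-6 - 54·x + 18·x^2 + 18·x^3)·Dx + (-20 - 12·x - 48·x^2 + 36·x^3 + 36·x^4)·Dx^2 + (-3 - 7·x + 6·x^2 + 2·x^3 + 9·x^4 + 9·x^5)·Dx^3  (order 3).
h: a_k = 0, -7, 9, -53/3, 81/2, -487/5, 243, -4373/7, …
ICs: h(0) = 0, h′(0) = -7, h′′(0) = 18.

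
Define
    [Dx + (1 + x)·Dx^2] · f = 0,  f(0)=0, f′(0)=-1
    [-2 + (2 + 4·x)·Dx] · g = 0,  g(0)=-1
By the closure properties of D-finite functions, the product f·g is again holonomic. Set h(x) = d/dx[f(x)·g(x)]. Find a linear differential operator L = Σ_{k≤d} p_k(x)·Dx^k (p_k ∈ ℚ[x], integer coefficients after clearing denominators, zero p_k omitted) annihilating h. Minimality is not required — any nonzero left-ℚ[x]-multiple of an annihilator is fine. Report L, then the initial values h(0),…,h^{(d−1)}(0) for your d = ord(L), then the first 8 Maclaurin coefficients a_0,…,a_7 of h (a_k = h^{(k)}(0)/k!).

L = (1 + 4·x + x^2) + (7 + 27·x + 30·x^2 + 8·x^3)·Dx + (2 + 11·x + 21·x^2 + 16·x^3 + 4·x^4)·Dx^2  (order 2).
h: a_k = 1, 1, -2, 10/3, -131/24, 363/40, -309/20, 943/35, …
ICs: h(0) = 1, h′(0) = 1.

f: a_k = 0, -1, 1/2, -1/3, 1/4, -1/5, 1/6, -1/7, …
g: a_k = -1, -1, 1/2, -1/2, 5/8, -7/8, 21/16, -33/16, …
L₀ := L_f ⊗_s L_g (sym. prod.), ord ≤ 2.
h=h₀': d/dx-closure on L₀ ⇒ L.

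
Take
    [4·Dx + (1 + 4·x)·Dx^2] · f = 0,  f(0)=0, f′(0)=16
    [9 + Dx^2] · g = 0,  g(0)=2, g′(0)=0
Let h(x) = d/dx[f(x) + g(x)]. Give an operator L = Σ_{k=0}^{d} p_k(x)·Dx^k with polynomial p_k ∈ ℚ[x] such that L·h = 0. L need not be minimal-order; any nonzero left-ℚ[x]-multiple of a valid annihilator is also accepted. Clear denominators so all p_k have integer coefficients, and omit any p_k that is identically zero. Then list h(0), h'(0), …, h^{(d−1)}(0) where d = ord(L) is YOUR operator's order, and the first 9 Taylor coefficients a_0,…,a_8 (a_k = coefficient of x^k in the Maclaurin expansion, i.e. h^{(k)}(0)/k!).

L = (3780 + 2592·x + 5184·x^2) + (369 + 2124·x + 3888·x^2 + 5184·x^3)·Dx + (420 + 288·x + 576·x^2)·Dx^2 + (41 + 236·x + 432·x^2 + 576·x^3)·Dx^3  (order 3).
h: a_k = 16, -82, 256, -997, 4096, -327923/20, 65536, -73399591/280, 1048576, …
ICs: h(0) = 16, h′(0) = -82, h′′(0) = 512.

f: a_k = 0, 16, -32, 256/3, -256, 4096/5, -8192/3, 65536/7, -32768, …
g: a_k = 2, 0, -9, 0, 27/4, 0, -81/40, 0, 729/2240, …
Weyl lclm of L_f,L_g ⇒ L₀ (ord ≤ 4).
Differentiate: ansatz ord ≤ ord L₀ ⇒ L.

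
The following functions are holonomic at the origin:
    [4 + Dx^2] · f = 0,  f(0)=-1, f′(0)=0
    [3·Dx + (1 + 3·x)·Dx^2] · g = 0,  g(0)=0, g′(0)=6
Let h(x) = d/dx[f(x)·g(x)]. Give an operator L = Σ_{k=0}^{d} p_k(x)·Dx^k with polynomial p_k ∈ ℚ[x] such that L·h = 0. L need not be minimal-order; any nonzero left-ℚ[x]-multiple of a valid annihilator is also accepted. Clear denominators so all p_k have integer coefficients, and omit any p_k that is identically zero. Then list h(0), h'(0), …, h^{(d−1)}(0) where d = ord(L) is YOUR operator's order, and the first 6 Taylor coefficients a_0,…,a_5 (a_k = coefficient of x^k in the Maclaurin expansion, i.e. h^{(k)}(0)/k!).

L = (-21880 - 49536·x - 195264·x^2 - 252288·x^3 + 225504·x^4 + 746496·x^5 + 373248·x^6) + (-9384 - 44856·x - 47520·x^2 + 90720·x^3 + 311040·x^4 + 186624·x^5)·Dx + (-6026 - 16344·x - 53892·x^2 - 32832·x^3 + 182736·x^4 + 373248·x^5 + 186624·x^6)·Dx^2 + (-2346 - 11214·x - 11880·x^2 + 22680·x^3 + 77760·x^4 + 46656·x^5)·Dx^3 + (-139 - 990·x - 1269·x^2 + 7560·x^3 + 31590·x^4 + 46656·x^5 + 23328·x^6)·Dx^4  (order 4).
h: a_k = -6, 18, -18, 90, -326, 1008, …
ICs: h(0) = -6, h′(0) = 18, h′′(0) = -36, h′′′(0) = 540.

f: a_k = -1, 0, 2, 0, -2/3, 0, …
g: a_k = 0, 6, -9, 18, -81/2, 486/5, …
L₀ := L_f ⊗_s L_g (sym. prod.), ord ≤ 4.
Differentiate: ansatz ord ≤ ord L₀ ⇒ L.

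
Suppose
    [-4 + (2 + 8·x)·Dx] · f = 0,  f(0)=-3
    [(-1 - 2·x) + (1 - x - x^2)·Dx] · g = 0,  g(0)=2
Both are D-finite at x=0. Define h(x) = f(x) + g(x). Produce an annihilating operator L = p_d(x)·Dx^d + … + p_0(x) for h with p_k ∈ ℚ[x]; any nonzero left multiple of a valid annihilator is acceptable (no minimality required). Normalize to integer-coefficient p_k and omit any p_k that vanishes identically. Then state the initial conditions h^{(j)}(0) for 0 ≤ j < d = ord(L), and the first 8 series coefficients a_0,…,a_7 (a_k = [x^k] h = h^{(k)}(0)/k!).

f: a_k = -3, -6, 6, -12, 30, -84, 252, -792, …
g: a_k = 2, 2, 4, 6, 10, 16, 26, 42, …
Weyl lclm of L_f,L_g ⇒ L₀ (ord ≤ 2).
L = (12 + 48·x + 48·x^2 + 40·x^3) + (-8 - 30·x - 114·x^2 - 152·x^3 - 100·x^4)·Dx + (-1 + 5·x + 39·x^2 - 6·x^3 - 82·x^4 - 40·x^5)·Dx^2  (order 2).
h: a_k = -1, -4, 10, -6, 40, -68, 278, -750, …
ICs: h(0) = -1, h′(0) = -4.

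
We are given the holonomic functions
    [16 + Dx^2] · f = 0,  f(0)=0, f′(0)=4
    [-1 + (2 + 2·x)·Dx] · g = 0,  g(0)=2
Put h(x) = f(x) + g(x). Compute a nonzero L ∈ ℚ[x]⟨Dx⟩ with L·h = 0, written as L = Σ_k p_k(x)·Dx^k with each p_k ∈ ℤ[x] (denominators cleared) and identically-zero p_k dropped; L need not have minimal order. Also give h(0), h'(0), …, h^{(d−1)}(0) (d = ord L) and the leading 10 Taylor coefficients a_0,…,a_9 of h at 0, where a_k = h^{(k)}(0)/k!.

L = (-1072 - 2048·x - 1024·x^2) + (2016 + 6112·x + 6144·x^2 + 2048·x^3)·Dx + (-67 - 128·x - 64·x^2)·Dx^2 + (126 + 382·x + 384·x^2 + 128·x^3)·Dx^3  (order 3).
h: a_k = 2, 5, -1/4, -253/24, -5/64, 16489/1920, -21/512, -1038181/322560, -429/16384, 69135889/92897280, …
ICs: h(0) = 2, h′(0) = 5, h′′(0) = -1/2.

f: a_k = 0, 4, 0, -32/3, 0, 128/15, 0, -1024/315, 0, 2048/2835, …
g: a_k = 2, 1, -1/4, 1/8, -5/64, 7/128, -21/512, 33/1024, -429/16384, 715/32768, …
f+g: L₀ = lclm(L_f,L_g), ord ≤ 2+1.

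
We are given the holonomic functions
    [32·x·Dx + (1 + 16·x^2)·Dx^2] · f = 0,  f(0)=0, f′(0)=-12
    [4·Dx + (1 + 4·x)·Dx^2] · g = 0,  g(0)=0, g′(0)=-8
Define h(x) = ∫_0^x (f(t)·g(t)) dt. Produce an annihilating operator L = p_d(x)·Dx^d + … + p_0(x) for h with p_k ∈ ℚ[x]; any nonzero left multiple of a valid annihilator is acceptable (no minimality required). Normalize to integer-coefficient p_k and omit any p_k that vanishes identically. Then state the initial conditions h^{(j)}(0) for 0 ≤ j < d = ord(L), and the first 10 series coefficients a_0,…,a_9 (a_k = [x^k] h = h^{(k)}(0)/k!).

L = (1536 + 11264·x + 81920·x^2 + 638976·x^3 + 1966080·x^4 + 3407872·x^5 + 4194304·x^7)·Dx^2 + (288 + 7936·x + 78848·x^2 + 495616·x^3 + 2228224·x^4 + 6094848·x^5 + 9175040·x^6 + 3145728·x^7 + 14680064·x^8)·Dx^3 + (48 + 1024·x + 12288·x^2 + 79872·x^3 + 368640·x^4 + 1277952·x^5 + 3145728·x^6 + 4718592·x^7 + 3145728·x^8 + 8388608·x^9)·Dx^4 + (5 + 72·x + 592·x^2 + 3584·x^3 + 16896·x^4 + 61440·x^5 + 172032·x^6 + 393216·x^7 + 589824·x^8 + 524288·x^9 + 1048576·x^10)·Dx^5  (order 5).
h: a_k = 0, 0, 0, 32, -48, 0, -256/3, 106496/105, -11264/5, 0, …
ICs: h(0) = 0, h′(0) = 0, h′′(0) = 0, h′′′(0) = 192, h′′′′(0) = -1152.

f: a_k = 0, -12, 0, 64, 0, -3072/5, 0, 49152/7, 0, -262144/3, …
g: a_k = 0, -8, 16, -128/3, 128, -2048/5, 4096/3, -32768/7, 16384, -524288/9, …
f·g: L₀ = L_f ⊗_s L_g, ord ≤ 2·2.
Integrate: L := L₀·Dx.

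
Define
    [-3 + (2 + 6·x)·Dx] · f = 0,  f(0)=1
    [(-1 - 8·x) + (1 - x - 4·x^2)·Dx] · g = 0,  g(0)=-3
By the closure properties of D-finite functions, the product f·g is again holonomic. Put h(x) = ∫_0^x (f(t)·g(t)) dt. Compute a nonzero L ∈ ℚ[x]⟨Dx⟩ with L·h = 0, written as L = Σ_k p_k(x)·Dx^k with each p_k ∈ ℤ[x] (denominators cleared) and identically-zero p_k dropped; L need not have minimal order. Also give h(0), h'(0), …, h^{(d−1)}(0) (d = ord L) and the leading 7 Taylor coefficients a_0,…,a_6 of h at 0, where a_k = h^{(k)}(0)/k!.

f: a_k = 1, 3/2, -9/8, 27/16, -405/128, 1701/256, -15309/1024, …
g: a_k = -3, -3, -15, -27, -87, -195, -543, …
h₀=f·g: eliminate ⇒ L₀, order ≤ 1·1.
∫: right-multiply L₀ by Dx.
L = (5 + 19·x + 36·x^2)·Dx + (-2 - 4·x + 14·x^2 + 24·x^3)·Dx^2  (order 2).
h: a_k = 0, -3, -15/4, -43/8, -819/64, -13593/640, -28235/512, …
ICs: h(0) = 0, h′(0) = -3.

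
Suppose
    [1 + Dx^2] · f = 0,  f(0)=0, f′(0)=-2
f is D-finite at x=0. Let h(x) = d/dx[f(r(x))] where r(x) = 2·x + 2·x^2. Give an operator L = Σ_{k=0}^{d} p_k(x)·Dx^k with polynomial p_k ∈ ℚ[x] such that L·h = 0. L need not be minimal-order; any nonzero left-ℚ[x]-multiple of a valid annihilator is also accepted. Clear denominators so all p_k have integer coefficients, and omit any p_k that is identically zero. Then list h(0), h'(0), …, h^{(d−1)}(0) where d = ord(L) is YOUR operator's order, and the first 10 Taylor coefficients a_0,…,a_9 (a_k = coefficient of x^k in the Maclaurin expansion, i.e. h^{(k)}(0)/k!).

L = (16 + 32·x + 96·x^2 + 128·x^3 + 64·x^4) + (-6 - 12·x)·Dx + (1 + 4·x + 4·x^2)·Dx^2  (order 2).
h: a_k = -4, -8, 8, 32, 112/3, 0, -1664/45, -1792/45, -4544/315, 256/21, …
ICs: h(0) = -4, h′(0) = -8.

f: a_k = 0, -2, 0, 1/3, 0, -1/60, 0, 1/2520, 0, -1/181440, …
L₀ from L_f via x↦r, Dx↦r'^{-1}Dx.
Differentiate: ansatz ord ≤ ord L₀ ⇒ L.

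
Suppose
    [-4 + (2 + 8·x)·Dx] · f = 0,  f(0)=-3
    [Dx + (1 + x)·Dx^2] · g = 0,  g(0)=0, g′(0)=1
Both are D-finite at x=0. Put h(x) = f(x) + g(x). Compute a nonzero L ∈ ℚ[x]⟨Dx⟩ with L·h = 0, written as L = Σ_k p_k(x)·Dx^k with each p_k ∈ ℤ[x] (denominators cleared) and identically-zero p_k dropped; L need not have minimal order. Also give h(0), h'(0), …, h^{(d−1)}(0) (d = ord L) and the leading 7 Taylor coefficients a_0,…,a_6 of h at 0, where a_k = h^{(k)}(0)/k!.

f: a_k = -3, -6, 6, -12, 30, -84, 252, …
g: a_k = 0, 1, -1/2, 1/3, -1/4, 1/5, -1/6, …
Sum ⇒ L₀ = lclm(L_f,L_g) in ℚ(x)⟨Dx⟩.
L = (-8 + 4·x)·Dx + (-10 - 8·x + 20·x^2)·Dx^2 + (-1 - 3·x + 6·x^2 + 8·x^3)·Dx^3  (order 3).
h: a_k = -3, -5, 11/2, -35/3, 119/4, -419/5, 1511/6, …
ICs: h(0) = -3, h′(0) = -5, h′′(0) = 11.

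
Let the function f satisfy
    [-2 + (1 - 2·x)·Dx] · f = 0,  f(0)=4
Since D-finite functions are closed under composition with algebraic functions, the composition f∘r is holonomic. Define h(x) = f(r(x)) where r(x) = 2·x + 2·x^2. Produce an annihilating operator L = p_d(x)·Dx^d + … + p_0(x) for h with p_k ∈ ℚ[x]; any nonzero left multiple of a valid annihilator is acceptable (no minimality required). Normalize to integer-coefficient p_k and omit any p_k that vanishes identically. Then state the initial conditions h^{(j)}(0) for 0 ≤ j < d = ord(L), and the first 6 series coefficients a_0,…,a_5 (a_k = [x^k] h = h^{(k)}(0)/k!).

L = (4 + 8·x) + (-1 + 4·x + 4·x^2)·Dx  (order 1).
h: a_k = 4, 16, 80, 384, 1856, 8960, …
ICs: h(0) = 4.

f: a_k = 4, 8, 16, 32, 64, 128, …
f∘r: x↦r, Dx↦Dx/r' in L_f ⇒ L₀.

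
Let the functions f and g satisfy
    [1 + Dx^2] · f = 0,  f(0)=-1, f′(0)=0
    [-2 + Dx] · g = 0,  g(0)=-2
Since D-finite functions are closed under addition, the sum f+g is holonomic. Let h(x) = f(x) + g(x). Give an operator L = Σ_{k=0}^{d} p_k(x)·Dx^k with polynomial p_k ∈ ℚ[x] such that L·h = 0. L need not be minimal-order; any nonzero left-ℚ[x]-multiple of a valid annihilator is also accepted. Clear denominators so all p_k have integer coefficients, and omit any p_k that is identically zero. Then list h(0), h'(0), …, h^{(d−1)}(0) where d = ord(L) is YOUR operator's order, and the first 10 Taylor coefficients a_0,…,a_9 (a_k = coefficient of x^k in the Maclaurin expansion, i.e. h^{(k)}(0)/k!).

f: a_k = -1, 0, 1/2, 0, -1/24, 0, 1/720, 0, -1/40320, 0, …
g: a_k = -2, -4, -4, -8/3, -4/3, -8/15, -8/45, -16/315, -4/315, -8/2835, …
Weyl lclm of L_f,L_g ⇒ L₀ (ord ≤ 3).
L = -2 + Dx - 2·Dx^2 + Dx^3  (order 3).
h: a_k = -3, -4, -7/2, -8/3, -11/8, -8/15, -127/720, -16/315, -57/4480, -8/2835, …
ICs: h(0) = -3, h′(0) = -4, h′′(0) = -7.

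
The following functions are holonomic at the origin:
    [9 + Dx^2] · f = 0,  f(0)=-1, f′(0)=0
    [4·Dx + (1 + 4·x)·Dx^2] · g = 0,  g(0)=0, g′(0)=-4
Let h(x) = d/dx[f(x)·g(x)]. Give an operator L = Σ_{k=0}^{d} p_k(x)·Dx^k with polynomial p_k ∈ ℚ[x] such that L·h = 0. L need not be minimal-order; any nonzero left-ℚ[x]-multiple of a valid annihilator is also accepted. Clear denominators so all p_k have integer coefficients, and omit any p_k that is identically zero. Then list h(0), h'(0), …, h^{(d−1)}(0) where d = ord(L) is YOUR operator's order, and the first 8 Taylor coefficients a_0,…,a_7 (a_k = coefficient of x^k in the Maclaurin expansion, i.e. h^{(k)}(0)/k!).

L = (-153603 - 635688·x - 3184272·x^2 - 4292352·x^3 + 12503808·x^4 + 40310784·x^5 + 26873856·x^6) + (-47736 - 304992·x - 311040·x^2 + 2073600·x^3 + 7464960·x^4 + 5971968·x^5)·Dx + (-19110 - 88272·x - 352800·x^2 + 41472·x^3 + 3773952·x^4 + 8957952·x^5 + 5971968·x^6)·Dx^2 + (-5304 - 33888·x - 34560·x^2 + 230400·x^3 + 829440·x^4 + 663552·x^5)·Dx^3 + (-227 - 1960·x + 112·x^2 + 57600·x^3 + 264960·x^4 + 497664·x^5 + 331776·x^6)·Dx^4  (order 4).
h: a_k = 4, -16, 10, -112, 1223/2, -2530, 208169/20, -213116/5, …
ICs: h(0) = 4, h′(0) = -16, h′′(0) = 20, h′′′(0) = -672.

f: a_k = -1, 0, 9/2, 0, -27/8, 0, 81/80, 0, …
g: a_k = 0, -4, 8, -64/3, 64, -1024/5, 2048/3, -16384/7, …
L₀ := L_f ⊗_s L_g (sym. prod.), ord ≤ 4.
h=h₀': d/dx-closure on L₀ ⇒ L.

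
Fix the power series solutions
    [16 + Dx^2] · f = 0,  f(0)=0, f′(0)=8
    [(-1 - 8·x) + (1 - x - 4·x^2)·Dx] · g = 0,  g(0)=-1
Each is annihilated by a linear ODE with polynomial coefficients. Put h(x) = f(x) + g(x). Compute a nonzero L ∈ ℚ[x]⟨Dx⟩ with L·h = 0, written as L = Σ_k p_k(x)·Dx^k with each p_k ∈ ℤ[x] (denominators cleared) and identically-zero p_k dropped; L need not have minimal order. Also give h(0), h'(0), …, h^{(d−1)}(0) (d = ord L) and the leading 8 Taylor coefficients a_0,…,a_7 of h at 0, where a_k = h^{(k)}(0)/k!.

L = (-560 - 4608·x - 1664·x^2 - 6144·x^3 - 10240·x^4 - 16384·x^5) + (208 - 272·x - 896·x^2 + 1408·x^3 + 1536·x^4 - 6144·x^5 - 8192·x^6)·Dx + (-35 - 288·x - 104·x^2 - 384·x^3 - 640·x^4 - 1024·x^5)·Dx^2 + (13 - 17·x - 56·x^2 + 88·x^3 + 96·x^4 - 384·x^5 - 512·x^6)·Dx^3  (order 3).
h: a_k = -1, 7, -5, -91/3, -29, -719/15, -181, -140963/315, …
ICs: h(0) = -1, h′(0) = 7, h′′(0) = -10.

f: a_k = 0, 8, 0, -64/3, 0, 256/15, 0, -2048/315, …
g: a_k = -1, -1, -5, -9, -29, -65, -181, -441, …
Weyl lclm of L_f,L_g ⇒ L₀ (ord ≤ 3).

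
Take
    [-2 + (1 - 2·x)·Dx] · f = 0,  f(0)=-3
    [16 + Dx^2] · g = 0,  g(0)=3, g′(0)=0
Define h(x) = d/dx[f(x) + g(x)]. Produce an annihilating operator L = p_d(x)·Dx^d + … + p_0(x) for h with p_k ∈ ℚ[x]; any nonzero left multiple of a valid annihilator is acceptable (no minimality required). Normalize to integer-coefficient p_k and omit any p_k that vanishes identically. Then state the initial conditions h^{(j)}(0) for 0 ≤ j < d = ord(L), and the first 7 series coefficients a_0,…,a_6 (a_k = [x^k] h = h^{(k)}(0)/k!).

f: a_k = -3, -6, -12, -24, -48, -96, -192, …
g: a_k = 3, 0, -24, 0, 32, 0, -256/15, …
f+g: L₀ = lclm(L_f,L_g), ord ≤ 1+2.
Derive L from L₀ (diff closure).
L = (512 - 512·x + 512·x^2) + (-80 + 288·x - 384·x^2 + 256·x^3)·Dx + (32 - 32·x + 32·x^2)·Dx^2 + (-5 + 18·x - 24·x^2 + 16·x^3)·Dx^3  (order 3).
h: a_k = -6, -72, -72, -64, -480, -6272/5, -2688, …
ICs: h(0) = -6, h′(0) = -72, h′′(0) = -144.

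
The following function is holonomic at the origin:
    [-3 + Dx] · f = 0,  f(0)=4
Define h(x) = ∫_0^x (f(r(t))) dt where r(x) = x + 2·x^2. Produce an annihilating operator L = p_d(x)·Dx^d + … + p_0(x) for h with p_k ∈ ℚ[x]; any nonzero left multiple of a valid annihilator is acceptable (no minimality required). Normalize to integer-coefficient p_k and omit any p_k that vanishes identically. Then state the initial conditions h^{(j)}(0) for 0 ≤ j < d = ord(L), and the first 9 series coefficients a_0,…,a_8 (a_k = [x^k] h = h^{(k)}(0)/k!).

f: a_k = 4, 12, 18, 18, 27/2, 81/10, 81/20, 243/140, 729/1120, …
f∘r: x↦r, Dx↦Dx/r' in L_f ⇒ L₀.
h=∫h₀ ⇒ L = L₀·Dx.
L = (-3 - 12·x)·Dx + Dx^2  (order 2).
h: a_k = 0, 4, 6, 14, 45/2, 387/10, 1107/20, 11061/140, 112887/1120, …
ICs: h(0) = 0, h′(0) = 4.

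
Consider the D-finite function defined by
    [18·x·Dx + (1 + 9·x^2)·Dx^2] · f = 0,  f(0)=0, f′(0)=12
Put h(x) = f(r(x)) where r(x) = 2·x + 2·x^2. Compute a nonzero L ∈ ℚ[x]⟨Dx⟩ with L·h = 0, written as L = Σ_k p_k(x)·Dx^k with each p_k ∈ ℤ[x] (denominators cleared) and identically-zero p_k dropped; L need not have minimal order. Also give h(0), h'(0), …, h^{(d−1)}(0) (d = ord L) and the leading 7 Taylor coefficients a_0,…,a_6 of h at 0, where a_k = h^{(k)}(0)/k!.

f: a_k = 0, 12, 0, -36, 0, 972/5, 0, …
L₀ from L_f via x↦r, Dx↦r'^{-1}Dx.
L = (-2 + 72·x + 288·x^2 + 432·x^3 + 216·x^4)·Dx + (1 + 2·x + 36·x^2 + 144·x^3 + 180·x^4 + 72·x^5)·Dx^2  (order 2).
h: a_k = 0, 24, 24, -288, -864, 26784/5, 30816, …
ICs: h(0) = 0, h′(0) = 24.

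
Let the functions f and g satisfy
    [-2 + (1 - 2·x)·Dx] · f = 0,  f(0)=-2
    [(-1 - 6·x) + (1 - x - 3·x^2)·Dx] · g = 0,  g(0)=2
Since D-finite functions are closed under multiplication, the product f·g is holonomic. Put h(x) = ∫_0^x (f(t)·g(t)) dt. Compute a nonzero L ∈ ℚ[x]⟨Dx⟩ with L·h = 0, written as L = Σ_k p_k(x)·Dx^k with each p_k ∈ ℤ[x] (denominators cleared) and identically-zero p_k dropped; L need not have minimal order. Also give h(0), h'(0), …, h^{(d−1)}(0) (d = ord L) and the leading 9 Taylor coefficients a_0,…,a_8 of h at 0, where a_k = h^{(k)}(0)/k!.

L = (-3 - 2·x + 18·x^2)·Dx + (1 - 3·x - x^2 + 6·x^3)·Dx^2  (order 2).
h: a_k = 0, -4, -6, -40/3, -27, -292/5, -124, -268, -1155/2, …
ICs: h(0) = 0, h′(0) = -4.

f: a_k = -2, -4, -8, -16, -32, -64, -128, -256, -512, …
g: a_k = 2, 2, 8, 14, 38, 80, 194, 434, 1016, …
L₀ := L_f ⊗_s L_g (sym. prod.), ord ≤ 1.
h=∫₀ˣh₀: take L = L₀·Dx.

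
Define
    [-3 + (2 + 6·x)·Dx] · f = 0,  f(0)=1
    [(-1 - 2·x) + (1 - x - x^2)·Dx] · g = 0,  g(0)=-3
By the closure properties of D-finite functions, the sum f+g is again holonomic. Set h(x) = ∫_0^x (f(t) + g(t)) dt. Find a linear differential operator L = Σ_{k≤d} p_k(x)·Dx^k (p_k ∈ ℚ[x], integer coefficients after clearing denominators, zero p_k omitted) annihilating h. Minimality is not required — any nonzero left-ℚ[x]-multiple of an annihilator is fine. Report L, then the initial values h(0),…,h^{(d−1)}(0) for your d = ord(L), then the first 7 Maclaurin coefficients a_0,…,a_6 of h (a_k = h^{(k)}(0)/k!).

L = (33 + 117·x + 117·x^2 + 90·x^3)·Dx + (-25 - 102·x - 303·x^2 - 378·x^3 - 225·x^4)·Dx^2 + (-2 + 22·x + 90·x^2 - 38·x^3 - 198·x^4 - 90·x^5)·Dx^3  (order 3).
h: a_k = 0, -2, -3/4, -19/8, -117/64, -465/128, -1481/512, …
ICs: h(0) = 0, h′(0) = -2, h′′(0) = -3/2.

f: a_k = 1, 3/2, -9/8, 27/16, -405/128, 1701/256, -15309/1024, …
g: a_k = -3, -3, -6, -9, -15, -24, -39, …
f+g: L₀ = lclm(L_f,L_g), ord ≤ 1+1.
Integrate: L := L₀·Dx.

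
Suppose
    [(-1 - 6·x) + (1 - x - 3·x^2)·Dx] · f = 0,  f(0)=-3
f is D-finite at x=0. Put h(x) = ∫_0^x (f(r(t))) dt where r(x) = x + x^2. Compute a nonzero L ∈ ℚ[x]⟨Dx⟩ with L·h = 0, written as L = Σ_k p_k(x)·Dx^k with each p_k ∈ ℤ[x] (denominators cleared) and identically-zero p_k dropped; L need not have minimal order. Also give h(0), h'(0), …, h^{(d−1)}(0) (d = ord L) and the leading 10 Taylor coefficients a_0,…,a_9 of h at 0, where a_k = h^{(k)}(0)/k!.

L = (1 + 8·x + 18·x^2 + 12·x^3)·Dx + (-1 + x + 4·x^2 + 6·x^3 + 3·x^4)·Dx^2  (order 2).
h: a_k = 0, -3, -3/2, -5, -45/4, -132/5, -137/2, -1254/7, -3825/8, -3901/3, …
ICs: h(0) = 0, h′(0) = -3.

f: a_k = -3, -3, -12, -21, -57, -120, -291, -651, -1524, -3477, …
h₀=f(r): pull back L_f along r ⇒ L₀.
∫: right-multiply L₀ by Dx.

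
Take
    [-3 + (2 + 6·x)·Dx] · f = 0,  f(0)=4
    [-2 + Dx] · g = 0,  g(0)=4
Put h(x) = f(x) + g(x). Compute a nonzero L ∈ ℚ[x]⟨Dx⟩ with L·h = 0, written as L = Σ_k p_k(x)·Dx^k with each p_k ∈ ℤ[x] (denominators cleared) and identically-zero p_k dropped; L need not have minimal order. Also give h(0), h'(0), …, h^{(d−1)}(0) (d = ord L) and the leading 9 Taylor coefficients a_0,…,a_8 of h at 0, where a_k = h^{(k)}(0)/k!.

f: a_k = 4, 6, -9/2, 27/4, -405/32, 1701/64, -15309/256, 72171/512, -2814669/8192, …
g: a_k = 4, 8, 8, 16/3, 8/3, 16/15, 16/45, 32/315, 8/315, …
f+g: L₀ = lclm(L_f,L_g), ord ≤ 1+1.
L = (42 + 72·x) + (-25 - 96·x - 144·x^2)·Dx + (2 + 30·x + 72·x^2)·Dx^2  (order 2).
h: a_k = 8, 14, 7/2, 145/12, -959/96, 26539/960, -684809/11520, 22750249/161280, -886555199/2580480, …
ICs: h(0) = 8, h′(0) = 14.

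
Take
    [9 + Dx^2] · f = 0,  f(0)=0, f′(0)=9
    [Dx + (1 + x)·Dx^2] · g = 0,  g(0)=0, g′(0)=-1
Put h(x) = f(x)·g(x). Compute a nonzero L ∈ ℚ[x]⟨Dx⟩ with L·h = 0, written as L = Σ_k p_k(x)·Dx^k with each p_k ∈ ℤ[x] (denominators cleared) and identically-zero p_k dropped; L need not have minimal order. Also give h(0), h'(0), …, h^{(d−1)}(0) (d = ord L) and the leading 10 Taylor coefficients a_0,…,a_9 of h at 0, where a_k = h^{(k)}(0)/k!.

f: a_k = 0, 9, 0, -27/2, 0, 243/40, 0, -729/560, 0, 729/4480, …
g: a_k = 0, -1, 1/2, -1/3, 1/4, -1/5, 1/6, -1/7, 1/8, -1/9, …
L₀ := L_f ⊗_s L_g (sym. prod.), ord ≤ 4.
L = (2493 + 10854·x + 17091·x^2 + 11664·x^3 + 2916·x^4) + (612 + 1908·x + 1944·x^2 + 648·x^3)·Dx + (592 + 2484·x + 3834·x^2 + 2592·x^3 + 648·x^4)·Dx^2 + (68 + 212·x + 216·x^2 + 72·x^3)·Dx^3 + (35 + 142·x + 215·x^2 + 144·x^3 + 36·x^4)·Dx^4  (order 4).
h: a_k = 0, 0, -9, 9/2, 21/2, -9/2, -27/8, 93/80, 387/560, -9/35, …
ICs: h(0) = 0, h′(0) = 0, h′′(0) = -18, h′′′(0) = 27.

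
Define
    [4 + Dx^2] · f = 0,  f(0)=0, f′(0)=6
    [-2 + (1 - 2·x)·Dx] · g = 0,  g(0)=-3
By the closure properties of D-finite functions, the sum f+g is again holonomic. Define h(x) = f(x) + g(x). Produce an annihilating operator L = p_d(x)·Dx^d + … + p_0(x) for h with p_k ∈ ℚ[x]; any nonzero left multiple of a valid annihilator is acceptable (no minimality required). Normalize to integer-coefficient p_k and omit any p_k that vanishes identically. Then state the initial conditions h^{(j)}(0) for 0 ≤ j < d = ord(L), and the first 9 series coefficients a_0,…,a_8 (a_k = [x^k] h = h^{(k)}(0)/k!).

L = (-56 + 32·x - 32·x^2) + (12 - 40·x + 48·x^2 - 32·x^3)·Dx + (-14 + 8·x - 8·x^2)·Dx^2 + (3 - 10·x + 12·x^2 - 8·x^3)·Dx^3  (order 3).
h: a_k = -3, 0, -12, -28, -48, -476/5, -192, -40328/105, -768, …
ICs: h(0) = -3, h′(0) = 0, h′′(0) = -24.

f: a_k = 0, 6, 0, -4, 0, 4/5, 0, -8/105, 0, …
g: a_k = -3, -6, -12, -24, -48, -96, -192, -384, -768, …
L₀ := lclm(L_f,L_g); ord L₀ ≤ 2+1.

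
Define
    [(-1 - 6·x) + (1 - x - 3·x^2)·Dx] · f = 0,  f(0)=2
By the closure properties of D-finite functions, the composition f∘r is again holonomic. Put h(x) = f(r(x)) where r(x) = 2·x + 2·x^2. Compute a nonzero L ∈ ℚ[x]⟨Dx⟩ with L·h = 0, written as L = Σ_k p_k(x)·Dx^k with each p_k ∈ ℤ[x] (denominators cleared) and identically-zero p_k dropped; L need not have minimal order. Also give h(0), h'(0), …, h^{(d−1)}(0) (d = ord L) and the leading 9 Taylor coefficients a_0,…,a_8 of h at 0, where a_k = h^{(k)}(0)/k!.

f: a_k = 2, 2, 8, 14, 38, 80, 194, 434, 1016, …
Change of var in L_f (x↦r) gives L₀.
L = (2 + 28·x + 72·x^2 + 48·x^3) + (-1 + 2·x + 14·x^2 + 24·x^3 + 12·x^4)·Dx  (order 1).
h: a_k = 2, 4, 36, 176, 976, 5328, 28976, 158080, 861408, …
ICs: h(0) = 2.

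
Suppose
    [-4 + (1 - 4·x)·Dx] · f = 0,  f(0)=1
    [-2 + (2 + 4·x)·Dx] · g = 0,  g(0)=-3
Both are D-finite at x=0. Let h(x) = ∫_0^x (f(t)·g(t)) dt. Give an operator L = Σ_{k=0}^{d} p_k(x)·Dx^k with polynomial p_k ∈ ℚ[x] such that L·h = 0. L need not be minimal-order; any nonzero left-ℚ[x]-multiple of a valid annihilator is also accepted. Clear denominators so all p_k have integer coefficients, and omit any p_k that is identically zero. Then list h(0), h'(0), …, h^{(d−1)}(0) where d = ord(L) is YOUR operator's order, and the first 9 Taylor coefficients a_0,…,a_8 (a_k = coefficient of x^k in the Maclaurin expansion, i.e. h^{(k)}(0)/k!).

f: a_k = 1, 4, 16, 64, 256, 1024, 4096, 16384, 65536, …
g: a_k = -3, -3, 3/2, -3/2, 15/8, -21/8, 63/16, -99/16, 1287/128, …
L₀ := L_f ⊗_s L_g (sym. prod.), ord ≤ 1.
Integrate: L := L₀·Dx.
L = (5 + 4·x)·Dx + (-1 + 2·x + 8·x^2)·Dx^2  (order 2).
h: a_k = 0, -3, -15/2, -39/2, -471/8, -7521/40, -10035/16, -240777/112, -963207/128, …
ICs: h(0) = 0, h′(0) = -3.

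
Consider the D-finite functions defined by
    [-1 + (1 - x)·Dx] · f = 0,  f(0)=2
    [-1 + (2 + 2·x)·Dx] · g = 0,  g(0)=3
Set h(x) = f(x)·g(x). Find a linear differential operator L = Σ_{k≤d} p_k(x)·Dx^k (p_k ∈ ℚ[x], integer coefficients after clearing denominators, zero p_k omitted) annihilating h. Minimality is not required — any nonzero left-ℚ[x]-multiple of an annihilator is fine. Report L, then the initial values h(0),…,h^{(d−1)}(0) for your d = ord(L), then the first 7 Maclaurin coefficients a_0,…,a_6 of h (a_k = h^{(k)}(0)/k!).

f: a_k = 2, 2, 2, 2, 2, 2, 2, …
g: a_k = 3, 3/2, -3/8, 3/16, -15/128, 21/256, -63/1024, …
Product ⇒ symmetric product L₀, ord ≤ 1.
L = (3 + x) + (-2 + 2·x^2)·Dx  (order 1).
h: a_k = 6, 9, 33/4, 69/8, 537/64, 1095/128, 4317/512, …
ICs: h(0) = 6.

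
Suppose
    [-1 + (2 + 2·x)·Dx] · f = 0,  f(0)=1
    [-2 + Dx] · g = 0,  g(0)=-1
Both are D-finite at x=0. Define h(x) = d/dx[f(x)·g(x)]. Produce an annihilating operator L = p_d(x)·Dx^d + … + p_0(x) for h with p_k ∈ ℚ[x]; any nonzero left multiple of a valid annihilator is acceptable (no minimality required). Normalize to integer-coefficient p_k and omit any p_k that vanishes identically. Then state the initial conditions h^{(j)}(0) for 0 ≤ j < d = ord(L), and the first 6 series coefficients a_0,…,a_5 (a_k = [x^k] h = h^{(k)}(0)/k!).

L = (23 + 40·x + 16·x^2) + (-10 - 18·x - 8·x^2)·Dx  (order 1).
h: a_k = -5/2, -23/4, -103/16, -449/96, -1949/768, -1643/1536, …
ICs: h(0) = -5/2.

f: a_k = 1, 1/2, -1/8, 1/16, -5/128, 7/256, …
g: a_k = -1, -2, -2, -4/3, -2/3, -4/15, …
L₀ := L_f ⊗_s L_g (sym. prod.), ord ≤ 1.
h=h₀': d/dx-closure on L₀ ⇒ L.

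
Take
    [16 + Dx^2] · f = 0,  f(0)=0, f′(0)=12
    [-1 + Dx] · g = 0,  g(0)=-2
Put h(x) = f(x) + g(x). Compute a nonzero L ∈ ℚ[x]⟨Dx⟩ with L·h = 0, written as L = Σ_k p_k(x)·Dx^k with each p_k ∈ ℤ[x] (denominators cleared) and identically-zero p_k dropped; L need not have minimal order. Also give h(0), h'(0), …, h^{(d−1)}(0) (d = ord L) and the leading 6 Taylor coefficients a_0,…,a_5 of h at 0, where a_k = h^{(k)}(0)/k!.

L = -16 + 16·Dx - Dx^2 + Dx^3  (order 3).
h: a_k = -2, 10, -1, -97/3, -1/12, 307/12, …
ICs: h(0) = -2, h′(0) = 10, h′′(0) = -2.

f: a_k = 0, 12, 0, -32, 0, 128/5, …
g: a_k = -2, -2, -1, -1/3, -1/12, -1/60, …
L₀ := lclm(L_f,L_g); ord L₀ ≤ 2+1.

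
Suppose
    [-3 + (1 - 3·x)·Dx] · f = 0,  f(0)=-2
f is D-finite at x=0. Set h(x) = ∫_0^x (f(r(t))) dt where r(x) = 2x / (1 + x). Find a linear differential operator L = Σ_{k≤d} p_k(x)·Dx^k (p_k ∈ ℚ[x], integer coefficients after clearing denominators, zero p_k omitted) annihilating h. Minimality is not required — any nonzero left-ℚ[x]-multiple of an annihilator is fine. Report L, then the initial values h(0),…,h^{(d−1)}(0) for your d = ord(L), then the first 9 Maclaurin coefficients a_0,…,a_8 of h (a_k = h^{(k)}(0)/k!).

L = 6·Dx + (-1 + 4·x + 5·x^2)·Dx^2  (order 2).
h: a_k = 0, -2, -6, -20, -75, -300, -1250, -37500/7, -46875/2, …
ICs: h(0) = 0, h′(0) = -2.

f: a_k = -2, -6, -18, -54, -162, -486, -1458, -4374, -13122, …
f∘r: x↦r, Dx↦Dx/r' in L_f ⇒ L₀.
h=∫₀ˣh₀: take L = L₀·Dx.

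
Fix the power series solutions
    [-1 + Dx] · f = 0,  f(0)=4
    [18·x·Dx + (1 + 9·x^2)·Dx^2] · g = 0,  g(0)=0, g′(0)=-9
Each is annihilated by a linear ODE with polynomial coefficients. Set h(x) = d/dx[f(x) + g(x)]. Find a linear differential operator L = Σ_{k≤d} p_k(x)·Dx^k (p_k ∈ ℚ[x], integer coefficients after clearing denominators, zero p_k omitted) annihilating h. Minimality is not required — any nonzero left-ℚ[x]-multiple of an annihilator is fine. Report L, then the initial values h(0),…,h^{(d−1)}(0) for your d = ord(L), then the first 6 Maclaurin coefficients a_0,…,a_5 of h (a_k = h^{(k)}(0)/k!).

L = (18 - 18·x - 486·x^2 - 162·x^3) + (-19 + 468·x^2 - 81·x^4)·Dx + (1 + 18·x + 18·x^2 + 162·x^3 + 81·x^4)·Dx^2  (order 2).
h: a_k = -5, 4, 83, 2/3, -4373/6, 1/30, …
ICs: h(0) = -5, h′(0) = 4.

f: a_k = 4, 4, 2, 2/3, 1/6, 1/30, …
g: a_k = 0, -9, 0, 27, 0, -729/5, …
L₀ := lclm(L_f,L_g); ord L₀ ≤ 1+2.
h₀' ⇒ L via d/dx closure of L₀.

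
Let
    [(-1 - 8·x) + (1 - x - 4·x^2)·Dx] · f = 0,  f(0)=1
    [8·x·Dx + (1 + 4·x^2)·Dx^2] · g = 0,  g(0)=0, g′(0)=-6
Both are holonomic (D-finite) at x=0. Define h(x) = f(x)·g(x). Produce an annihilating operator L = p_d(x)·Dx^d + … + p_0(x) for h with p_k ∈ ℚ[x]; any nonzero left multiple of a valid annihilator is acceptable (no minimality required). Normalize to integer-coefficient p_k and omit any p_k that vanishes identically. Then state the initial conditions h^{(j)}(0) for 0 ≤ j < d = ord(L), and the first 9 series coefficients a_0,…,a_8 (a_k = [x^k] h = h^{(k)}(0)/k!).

L = (8 + 8·x + 96·x^2) + (2 + 8·x + 16·x^2 + 96·x^3)·Dx + (-1 + x + 4·x^3 + 16·x^4)·Dx^2  (order 2).
h: a_k = 0, -6, -6, -22, -46, -766/5, -1686/5, -6266/7, -78538/35, …
ICs: h(0) = 0, h′(0) = -6.

f: a_k = 1, 1, 5, 9, 29, 65, 181, 441, 1165, …
g: a_k = 0, -6, 0, 8, 0, -96/5, 0, 384/7, 0, …
f·g: L₀ = L_f ⊗_s L_g, ord ≤ 1·2.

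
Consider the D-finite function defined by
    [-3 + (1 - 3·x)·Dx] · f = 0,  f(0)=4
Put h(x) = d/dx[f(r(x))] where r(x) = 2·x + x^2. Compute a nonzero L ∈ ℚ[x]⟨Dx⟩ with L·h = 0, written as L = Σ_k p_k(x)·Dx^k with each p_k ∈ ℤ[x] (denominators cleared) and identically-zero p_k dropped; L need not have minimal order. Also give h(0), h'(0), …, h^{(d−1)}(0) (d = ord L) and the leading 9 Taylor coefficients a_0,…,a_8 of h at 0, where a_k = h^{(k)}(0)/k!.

L = (13 + 18·x + 9·x^2) + (-1 + 5·x + 9·x^2 + 3·x^3)·Dx  (order 1).
h: a_k = 24, 312, 3024, 26064, 210600, 1633608, 12319776, 91012896, 661856184, …
ICs: h(0) = 24.

f: a_k = 4, 12, 36, 108, 324, 972, 2916, 8748, 26244, …
Change of var in L_f (x↦r) gives L₀.
Differentiate: ansatz ord ≤ ord L₀ ⇒ L.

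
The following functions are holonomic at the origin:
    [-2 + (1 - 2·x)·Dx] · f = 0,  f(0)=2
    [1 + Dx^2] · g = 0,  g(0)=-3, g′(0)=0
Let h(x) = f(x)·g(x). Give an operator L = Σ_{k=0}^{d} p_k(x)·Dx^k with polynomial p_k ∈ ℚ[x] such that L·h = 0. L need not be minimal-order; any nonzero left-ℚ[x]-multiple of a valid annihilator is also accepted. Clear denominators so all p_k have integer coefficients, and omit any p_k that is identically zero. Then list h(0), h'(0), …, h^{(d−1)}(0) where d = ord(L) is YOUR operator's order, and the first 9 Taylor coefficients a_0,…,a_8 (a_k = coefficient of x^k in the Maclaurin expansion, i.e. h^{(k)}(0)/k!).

f: a_k = 2, 4, 8, 16, 32, 64, 128, 256, 512, …
g: a_k = -3, 0, 3/2, 0, -1/8, 0, 1/240, 0, -1/13440, …
Sym-product of L_f,L_g gives L₀ (≤ ord 2).
L = (-1 + 2·x) + 4·Dx + (-1 + 2·x)·Dx^2  (order 2).
h: a_k = -6, -12, -21, -42, -337/4, -337/2, -40439/120, -40439/60, -9058337/6720, …
ICs: h(0) = -6, h′(0) = -12.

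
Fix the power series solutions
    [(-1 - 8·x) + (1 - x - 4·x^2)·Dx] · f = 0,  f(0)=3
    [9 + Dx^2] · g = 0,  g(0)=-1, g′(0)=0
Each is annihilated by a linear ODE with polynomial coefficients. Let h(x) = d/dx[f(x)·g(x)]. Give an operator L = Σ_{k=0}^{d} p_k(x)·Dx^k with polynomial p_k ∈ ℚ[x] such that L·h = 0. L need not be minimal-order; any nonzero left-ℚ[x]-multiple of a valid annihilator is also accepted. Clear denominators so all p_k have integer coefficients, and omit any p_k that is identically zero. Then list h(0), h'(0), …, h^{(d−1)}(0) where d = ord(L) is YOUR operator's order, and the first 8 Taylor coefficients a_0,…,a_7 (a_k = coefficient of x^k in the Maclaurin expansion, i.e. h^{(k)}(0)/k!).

f: a_k = 3, 3, 15, 27, 87, 195, 543, 1323, …
g: a_k = -1, 0, 9/2, 0, -27/8, 0, 81/80, 0, …
Sym-product of L_f,L_g gives L₀ (≤ ord 2).
Derive L from L₀ (diff closure).
L = (-33 - 162·x - 567·x^2 + 648·x^3 + 1296·x^4) + (6 + 66·x + 216·x^2 + 576·x^3)·Dx + (1 - 10·x - 31·x^2 + 72·x^3 + 144·x^4)·Dx^2  (order 2).
h: a_k = -3, -3, -81/2, -237/2, -3345/8, -47781/40, -298809/80, -5960307/560, …
ICs: h(0) = -3, h′(0) = -3.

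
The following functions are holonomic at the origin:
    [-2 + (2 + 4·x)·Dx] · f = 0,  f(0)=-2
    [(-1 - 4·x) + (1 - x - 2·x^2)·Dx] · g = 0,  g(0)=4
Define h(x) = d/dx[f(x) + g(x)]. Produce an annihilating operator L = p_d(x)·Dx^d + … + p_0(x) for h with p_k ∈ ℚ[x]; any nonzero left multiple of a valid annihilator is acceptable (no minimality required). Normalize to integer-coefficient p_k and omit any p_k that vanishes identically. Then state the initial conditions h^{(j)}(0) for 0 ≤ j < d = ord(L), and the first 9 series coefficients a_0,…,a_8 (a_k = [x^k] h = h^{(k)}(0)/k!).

f: a_k = -2, -2, 1, -1, 5/4, -7/4, 21/8, -33/8, 429/64, …
g: a_k = 4, 4, 12, 20, 44, 84, 172, 340, 684, …
h₀=f+g: left-lcm gives L₀, ord ≤ 2.
Derive L from L₀ (diff closure).
L = (-48 - 222·x - 432·x^2 - 336·x^3 - 240·x^4) + (-27 - 258·x - 873·x^2 - 1368·x^3 - 1284·x^4 - 720·x^5)·Dx + (7 + 34·x + 41·x^2 - 54·x^3 - 236·x^4 - 328·x^5 - 160·x^6)·Dx^2  (order 2).
h: a_k = 2, 26, 57, 181, 1645/4, 4191/4, 18809/8, 44205/8, 779229/64, …
ICs: h(0) = 2, h′(0) = 26.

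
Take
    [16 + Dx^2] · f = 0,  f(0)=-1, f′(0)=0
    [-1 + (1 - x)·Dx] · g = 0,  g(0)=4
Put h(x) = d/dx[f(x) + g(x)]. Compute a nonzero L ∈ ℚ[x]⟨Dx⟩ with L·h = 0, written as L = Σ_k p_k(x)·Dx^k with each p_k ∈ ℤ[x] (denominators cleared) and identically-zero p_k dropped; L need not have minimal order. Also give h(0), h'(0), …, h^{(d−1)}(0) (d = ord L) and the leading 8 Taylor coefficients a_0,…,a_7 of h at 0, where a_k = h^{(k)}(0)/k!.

f: a_k = -1, 0, 8, 0, -32/3, 0, 256/45, 0, …
g: a_k = 4, 4, 4, 4, 4, 4, 4, 4, …
Sum ⇒ L₀ = lclm(L_f,L_g) in ℚ(x)⟨Dx⟩.
Differentiate: ansatz ord ≤ ord L₀ ⇒ L.
L = (448 - 512·x + 256·x^2) + (-176 + 432·x - 384·x^2 + 128·x^3)·Dx + (28 - 32·x + 16·x^2)·Dx^2 + (-11 + 27·x - 24·x^2 + 8·x^3)·Dx^3  (order 3).
h: a_k = 4, 24, 12, -80/3, 20, 872/15, 28, 5984/315, …
ICs: h(0) = 4, h′(0) = 24, h′′(0) = 24.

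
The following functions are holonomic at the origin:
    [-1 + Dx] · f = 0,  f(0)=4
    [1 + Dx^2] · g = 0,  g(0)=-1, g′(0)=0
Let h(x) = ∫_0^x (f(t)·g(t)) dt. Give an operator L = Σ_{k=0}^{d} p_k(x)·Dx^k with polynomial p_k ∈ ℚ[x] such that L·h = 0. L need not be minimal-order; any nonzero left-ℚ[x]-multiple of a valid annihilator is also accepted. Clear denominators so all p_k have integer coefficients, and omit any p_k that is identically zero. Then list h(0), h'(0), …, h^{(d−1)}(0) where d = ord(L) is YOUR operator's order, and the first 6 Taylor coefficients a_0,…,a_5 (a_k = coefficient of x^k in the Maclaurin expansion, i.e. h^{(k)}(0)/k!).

L = 2·Dx - 2·Dx^2 + Dx^3  (order 3).
h: a_k = 0, -4, -2, 0, 1/3, 2/15, …
ICs: h(0) = 0, h′(0) = -4, h′′(0) = -4.

f: a_k = 4, 4, 2, 2/3, 1/6, 1/30, …
g: a_k = -1, 0, 1/2, 0, -1/24, 0, …
Sym-product of L_f,L_g gives L₀ (≤ ord 2).
h=∫h₀ ⇒ L = L₀·Dx.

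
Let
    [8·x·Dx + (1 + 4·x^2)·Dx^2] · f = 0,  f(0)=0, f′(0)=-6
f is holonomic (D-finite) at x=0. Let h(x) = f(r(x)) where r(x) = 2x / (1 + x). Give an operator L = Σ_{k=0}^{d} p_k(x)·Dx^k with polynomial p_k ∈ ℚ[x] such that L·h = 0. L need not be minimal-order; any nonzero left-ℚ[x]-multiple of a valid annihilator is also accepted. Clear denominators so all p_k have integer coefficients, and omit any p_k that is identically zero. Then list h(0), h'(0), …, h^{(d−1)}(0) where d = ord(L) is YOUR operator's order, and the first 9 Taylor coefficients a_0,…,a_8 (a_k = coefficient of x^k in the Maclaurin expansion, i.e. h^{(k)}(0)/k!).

f: a_k = 0, -6, 0, 8, 0, -96/5, 0, 384/7, 0, …
h₀=f(r): pull back L_f along r ⇒ L₀.
L = (2 + 34·x)·Dx + (1 + 2·x + 17·x^2)·Dx^2  (order 2).
h: a_k = 0, -12, 12, 52, -180, -1212/5, 2444, -8724/7, -28980, …
ICs: h(0) = 0, h′(0) = -12.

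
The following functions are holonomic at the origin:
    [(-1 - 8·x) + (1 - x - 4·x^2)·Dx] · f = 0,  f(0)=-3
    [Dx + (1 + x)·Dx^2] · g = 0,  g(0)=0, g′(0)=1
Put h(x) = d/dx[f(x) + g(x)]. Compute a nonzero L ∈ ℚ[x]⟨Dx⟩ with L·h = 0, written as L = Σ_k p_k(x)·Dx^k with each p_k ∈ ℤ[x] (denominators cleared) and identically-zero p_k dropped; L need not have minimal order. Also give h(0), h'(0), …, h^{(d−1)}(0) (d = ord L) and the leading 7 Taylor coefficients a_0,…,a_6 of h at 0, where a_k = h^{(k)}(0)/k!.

L = (74 + 562·x + 1120·x^2 + 1728·x^3 + 768·x^4) + (52 + 576·x + 1636·x^2 + 3264·x^3 + 3488·x^4 + 1280·x^5)·Dx + (-11 - 41·x - 53·x^2 + 185·x^3 + 704·x^4 + 752·x^5 + 256·x^6)·Dx^2  (order 2).
h: a_k = -2, -31, -80, -349, -974, -3259, -9260, …
ICs: h(0) = -2, h′(0) = -31.

f: a_k = -3, -3, -15, -27, -87, -195, -543, …
g: a_k = 0, 1, -1/2, 1/3, -1/4, 1/5, -1/6, …
L₀ := lclm(L_f,L_g); ord L₀ ≤ 1+2.
h₀' ⇒ L via d/dx closure of L₀.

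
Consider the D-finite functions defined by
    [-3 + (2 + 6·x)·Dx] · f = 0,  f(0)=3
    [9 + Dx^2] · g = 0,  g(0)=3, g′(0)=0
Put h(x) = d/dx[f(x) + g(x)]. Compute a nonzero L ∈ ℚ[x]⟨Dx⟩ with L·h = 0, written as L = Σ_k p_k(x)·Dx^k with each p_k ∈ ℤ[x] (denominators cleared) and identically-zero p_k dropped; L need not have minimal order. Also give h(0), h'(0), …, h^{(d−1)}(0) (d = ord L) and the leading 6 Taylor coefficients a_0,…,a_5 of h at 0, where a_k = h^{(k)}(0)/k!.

L = (-513 - 648·x - 972·x^2) + (-126 - 810·x - 1944·x^2 - 1944·x^3)·Dx + (-57 - 72·x - 108·x^2)·Dx^2 + (-14 - 90·x - 216·x^2 - 216·x^3)·Dx^3  (order 3).
h: a_k = 9/2, -135/4, 243/16, 81/32, 25515/256, -735561/2560, …
ICs: h(0) = 9/2, h′(0) = -135/4, h′′(0) = 243/8.

f: a_k = 3, 9/2, -27/8, 81/16, -1215/128, 5103/256, …
g: a_k = 3, 0, -27/2, 0, 81/8, 0, …
f+g: L₀ = lclm(L_f,L_g), ord ≤ 1+2.
h=h₀': d/dx-closure on L₀ ⇒ L.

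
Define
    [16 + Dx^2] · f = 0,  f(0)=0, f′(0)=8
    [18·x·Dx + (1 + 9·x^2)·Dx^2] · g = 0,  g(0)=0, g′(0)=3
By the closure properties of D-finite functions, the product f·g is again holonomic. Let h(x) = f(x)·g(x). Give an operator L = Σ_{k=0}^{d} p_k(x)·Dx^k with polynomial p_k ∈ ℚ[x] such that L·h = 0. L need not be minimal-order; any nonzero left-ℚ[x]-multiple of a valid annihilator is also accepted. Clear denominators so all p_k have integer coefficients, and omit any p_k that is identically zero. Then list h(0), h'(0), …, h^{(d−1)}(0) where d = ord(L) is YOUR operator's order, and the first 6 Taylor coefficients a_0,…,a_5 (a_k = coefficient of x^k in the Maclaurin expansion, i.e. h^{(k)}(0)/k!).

f: a_k = 0, 8, 0, -64/3, 0, 256/15, …
g: a_k = 0, 3, 0, -9, 0, 243/5, …
L₀ := L_f ⊗_s L_g (sym. prod.), ord ≤ 4.
L = (20800 + 494784·x^2 + 2923776·x^4 + 11943936·x^6 + 26873856·x^8) + (19584·x + 342144·x^3 + 2239488·x^5 + 6718464·x^7)·Dx + (1700 + 42732·x^2 + 318816·x^4 + 1492992·x^6 + 3359232·x^8)·Dx^2 + (1224·x + 21384·x^3 + 139968·x^5 + 419904·x^7)·Dx^3 + (25 + 738·x^2 + 8505·x^4 + 46656·x^6 + 104976·x^8)·Dx^4  (order 4).
h: a_k = 0, 0, 24, 0, -136, 0, …
ICs: h(0) = 0, h′(0) = 0, h′′(0) = 48, h′′′(0) = 0.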